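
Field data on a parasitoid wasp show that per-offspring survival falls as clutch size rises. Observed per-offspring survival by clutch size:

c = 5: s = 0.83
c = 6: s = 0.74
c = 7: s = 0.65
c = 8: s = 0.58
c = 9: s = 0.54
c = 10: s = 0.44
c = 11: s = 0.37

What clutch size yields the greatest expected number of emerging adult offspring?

Expected emerging adult offspring = c × s(c):
  c=5: 5 × 0.83 = 4.150
  c=6: 6 × 0.74 = 4.440
  c=7: 7 × 0.65 = 4.550
  c=8: 8 × 0.58 = 4.640
  c=9: 9 × 0.54 = 4.860
  c=10: 10 × 0.44 = 4.400
  c=11: 11 × 0.37 = 4.070
Maximum at c = 9 (4.860 emerging adult offspring).

9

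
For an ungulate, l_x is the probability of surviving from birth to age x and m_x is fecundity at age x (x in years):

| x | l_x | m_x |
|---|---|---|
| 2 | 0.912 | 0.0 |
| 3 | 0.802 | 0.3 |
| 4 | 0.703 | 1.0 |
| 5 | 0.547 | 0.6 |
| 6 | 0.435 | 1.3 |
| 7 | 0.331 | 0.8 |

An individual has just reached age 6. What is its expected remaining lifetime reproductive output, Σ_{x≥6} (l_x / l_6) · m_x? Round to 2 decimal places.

l_6 = 0.435. Conditional survival from age 6 to x is l_x / l_6.
  x=6: (0.435/0.435) × 1.3 = 1.3000
  x=7: (0.331/0.435) × 0.8 = 0.6087
Sum = 1.3000 + 0.6087 = 1.9087

1.91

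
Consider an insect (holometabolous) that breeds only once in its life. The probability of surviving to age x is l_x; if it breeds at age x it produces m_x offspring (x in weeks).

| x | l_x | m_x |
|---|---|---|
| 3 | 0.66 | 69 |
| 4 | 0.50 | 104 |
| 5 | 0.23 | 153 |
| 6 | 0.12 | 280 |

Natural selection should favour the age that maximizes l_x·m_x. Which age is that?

Expected offspring if breeding at age x = l_x × m_x:
  age 3: 0.66 × 69 = 45.540
  age 4: 0.50 × 104 = 52.000
  age 5: 0.23 × 153 = 35.190
  age 6: 0.12 × 280 = 33.600
Maximum at age 4 (52.000).

4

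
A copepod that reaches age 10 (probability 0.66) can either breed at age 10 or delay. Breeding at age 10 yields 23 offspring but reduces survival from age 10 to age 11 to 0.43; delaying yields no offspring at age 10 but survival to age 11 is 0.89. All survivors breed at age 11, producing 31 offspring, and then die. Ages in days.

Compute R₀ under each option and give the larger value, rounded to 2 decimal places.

23.98

breed at age 10: R₀ = 0.66 × (23 + 0.43 × 31) = 0.66 × 36.3300 = 23.9778
delay to age 11: R₀ = 0.66 × (0.89 × 31) = 0.66 × 27.5900 = 18.2094
Higher: breed at age 10 (23.9778).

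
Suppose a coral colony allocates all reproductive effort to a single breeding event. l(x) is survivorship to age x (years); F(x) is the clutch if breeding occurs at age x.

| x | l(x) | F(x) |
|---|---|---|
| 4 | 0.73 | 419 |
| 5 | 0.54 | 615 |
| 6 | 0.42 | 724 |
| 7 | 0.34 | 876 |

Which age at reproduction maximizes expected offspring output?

Expected offspring if breeding at age x = l(x) × F(x):
  age 4: 0.73 × 419 = 305.870
  age 5: 0.54 × 615 = 332.100
  age 6: 0.42 × 724 = 304.080
  age 7: 0.34 × 876 = 297.840
Maximum at age 5 (332.100).

5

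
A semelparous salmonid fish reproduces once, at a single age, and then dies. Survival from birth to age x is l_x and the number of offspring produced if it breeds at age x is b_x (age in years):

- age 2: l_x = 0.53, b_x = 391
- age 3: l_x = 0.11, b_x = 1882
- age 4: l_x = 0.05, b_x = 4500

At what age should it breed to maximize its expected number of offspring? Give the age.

Expected offspring if breeding at age x = l_x × b_x:
  age 2: 0.53 × 391 = 207.230
  age 3: 0.11 × 1882 = 207.020
  age 4: 0.05 × 4500 = 225.000
Maximum at age 4 (225.000).

4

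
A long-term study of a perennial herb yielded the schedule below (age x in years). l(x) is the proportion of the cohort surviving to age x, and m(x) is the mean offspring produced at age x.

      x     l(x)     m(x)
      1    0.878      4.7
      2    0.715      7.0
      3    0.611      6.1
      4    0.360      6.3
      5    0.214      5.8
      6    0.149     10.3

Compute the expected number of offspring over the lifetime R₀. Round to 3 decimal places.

R₀ = Σ l(x) m(x):
  age 1: 0.878 × 4.7 = 4.1266
  age 2: 0.715 × 7.0 = 5.0050
  age 3: 0.611 × 6.1 = 3.7271
  age 4: 0.360 × 6.3 = 2.2680
  age 5: 0.214 × 5.8 = 1.2412
  age 6: 0.149 × 10.3 = 1.5347
R₀ = 4.1266 + 5.0050 + 3.7271 + 2.2680 + 1.2412 + 1.5347 = 17.9026

17.903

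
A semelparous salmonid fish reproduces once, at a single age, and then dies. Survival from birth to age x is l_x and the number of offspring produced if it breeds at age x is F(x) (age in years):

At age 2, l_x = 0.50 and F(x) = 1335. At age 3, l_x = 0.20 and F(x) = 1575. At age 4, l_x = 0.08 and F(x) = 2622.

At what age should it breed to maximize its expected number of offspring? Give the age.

2

Expected offspring if breeding at age x = l_x × F(x):
  age 2: 0.50 × 1335 = 667.500
  age 3: 0.20 × 1575 = 315.000
  age 4: 0.08 × 2622 = 209.760
Maximum at age 2 (667.500).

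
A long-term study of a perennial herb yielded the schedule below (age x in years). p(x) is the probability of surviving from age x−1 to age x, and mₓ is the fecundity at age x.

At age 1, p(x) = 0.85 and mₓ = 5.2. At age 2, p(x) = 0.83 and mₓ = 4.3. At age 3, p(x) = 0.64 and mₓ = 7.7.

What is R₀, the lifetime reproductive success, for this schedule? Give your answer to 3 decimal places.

Survivorship from birth: l_x = p_1·p_2·…·p_x.
  l_1 = 0.85000
  l_2 = 0.70550
  l_3 = 0.45152
R₀ = Σ l_x mₓ:
  age 1: 0.85000 × 5.2 = 4.4200
  age 2: 0.70550 × 4.3 = 3.0336
  age 3: 0.45152 × 7.7 = 3.4767
R₀ = 4.4200 + 3.0336 + 3.4767 = 10.9304

10.930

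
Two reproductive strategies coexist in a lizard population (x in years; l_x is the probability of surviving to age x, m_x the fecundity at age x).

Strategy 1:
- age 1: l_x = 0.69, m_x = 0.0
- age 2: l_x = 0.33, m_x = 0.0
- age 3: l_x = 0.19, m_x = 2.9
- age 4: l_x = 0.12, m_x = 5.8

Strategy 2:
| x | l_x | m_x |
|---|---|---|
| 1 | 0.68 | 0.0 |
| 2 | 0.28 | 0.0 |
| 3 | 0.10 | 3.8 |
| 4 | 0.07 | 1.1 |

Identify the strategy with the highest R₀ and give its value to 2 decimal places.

1.25

Strategy 1: R₀ = 0.69×0.0 + 0.33×0.0 + 0.19×2.9 + 0.12×5.8 = 1.2470
Strategy 2: R₀ = 0.68×0.0 + 0.28×0.0 + 0.10×3.8 + 0.07×1.1 = 0.4570
Highest R₀: strategy 1 with 1.2470.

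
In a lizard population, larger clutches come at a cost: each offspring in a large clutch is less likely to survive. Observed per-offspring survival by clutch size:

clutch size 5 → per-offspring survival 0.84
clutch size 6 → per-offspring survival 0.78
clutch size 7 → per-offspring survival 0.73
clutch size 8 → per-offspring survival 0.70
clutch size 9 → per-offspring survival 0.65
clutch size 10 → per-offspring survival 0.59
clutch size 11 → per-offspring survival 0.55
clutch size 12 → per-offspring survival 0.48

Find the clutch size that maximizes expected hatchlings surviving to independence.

Expected hatchlings surviving to independence = c × s(c):
  c=5: 5 × 0.84 = 4.200
  c=6: 6 × 0.78 = 4.680
  c=7: 7 × 0.73 = 5.110
  c=8: 8 × 0.70 = 5.600
  c=9: 9 × 0.65 = 5.850
  c=10: 10 × 0.59 = 5.900
  c=11: 11 × 0.55 = 6.050
  c=12: 12 × 0.48 = 5.760
Maximum at c = 11 (6.050 hatchlings surviving to independence).

11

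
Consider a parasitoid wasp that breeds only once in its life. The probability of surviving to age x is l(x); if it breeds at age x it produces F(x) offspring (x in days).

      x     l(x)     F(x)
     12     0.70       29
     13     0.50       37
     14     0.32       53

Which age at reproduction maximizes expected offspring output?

Expected offspring if breeding at age x = l(x) × F(x):
  age 12: 0.70 × 29 = 20.300
  age 13: 0.50 × 37 = 18.500
  age 14: 0.32 × 53 = 16.960
Maximum at age 12 (20.300).

12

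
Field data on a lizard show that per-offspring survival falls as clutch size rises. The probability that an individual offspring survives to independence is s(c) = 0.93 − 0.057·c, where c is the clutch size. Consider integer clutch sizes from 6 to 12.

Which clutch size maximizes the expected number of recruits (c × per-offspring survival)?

Expected recruits = c × s(c):
  c=6: 6 × 0.588 = 3.528
  c=7: 7 × 0.531 = 3.717
  c=8: 8 × 0.474 = 3.792
  c=9: 9 × 0.417 = 3.753
  c=10: 10 × 0.360 = 3.600
  c=11: 11 × 0.303 = 3.333
  c=12: 12 × 0.246 = 2.952
Maximum at c = 8 (3.792 recruits).

8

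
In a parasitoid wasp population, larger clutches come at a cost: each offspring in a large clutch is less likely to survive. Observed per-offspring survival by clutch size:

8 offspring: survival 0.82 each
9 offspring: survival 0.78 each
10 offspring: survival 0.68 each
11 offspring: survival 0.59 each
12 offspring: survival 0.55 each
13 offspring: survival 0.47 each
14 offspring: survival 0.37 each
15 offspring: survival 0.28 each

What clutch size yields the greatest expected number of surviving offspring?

9

Expected surviving offspring = c × s(c):
  c=8: 8 × 0.82 = 6.560
  c=9: 9 × 0.78 = 7.020
  c=10: 10 × 0.68 = 6.800
  c=11: 11 × 0.59 = 6.490
  c=12: 12 × 0.55 = 6.600
  c=13: 13 × 0.47 = 6.110
  c=14: 14 × 0.37 = 5.180
  c=15: 15 × 0.28 = 4.200
Maximum at c = 9 (7.020 surviving offspring).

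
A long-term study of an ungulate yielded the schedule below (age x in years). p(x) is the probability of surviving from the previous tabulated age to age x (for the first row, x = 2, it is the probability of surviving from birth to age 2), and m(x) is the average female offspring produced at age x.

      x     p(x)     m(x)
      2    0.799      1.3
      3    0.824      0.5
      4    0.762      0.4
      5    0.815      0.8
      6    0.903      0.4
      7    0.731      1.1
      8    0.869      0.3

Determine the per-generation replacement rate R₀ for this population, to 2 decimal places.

2.41

Survivorship from birth: l_x = p_2·p_3·…·p_x.
  l_2 = 0.79900
  l_3 = 0.65838
  l_4 = 0.50168
  l_5 = 0.40887
  l_6 = 0.36921
  l_7 = 0.26989
  l_8 = 0.23454
R₀ = Σ l_x m(x):
  age 2: 0.79900 × 1.3 = 1.0387
  age 3: 0.65838 × 0.5 = 0.3292
  age 4: 0.50168 × 0.4 = 0.2007
  age 5: 0.40887 × 0.8 = 0.3271
  age 6: 0.36921 × 0.4 = 0.1477
  age 7: 0.26989 × 1.1 = 0.2969
  age 8: 0.23454 × 0.3 = 0.0704
R₀ = 1.0387 + 0.3292 + 0.2007 + 0.3271 + 0.1477 + 0.2969 + 0.0704 = 2.4106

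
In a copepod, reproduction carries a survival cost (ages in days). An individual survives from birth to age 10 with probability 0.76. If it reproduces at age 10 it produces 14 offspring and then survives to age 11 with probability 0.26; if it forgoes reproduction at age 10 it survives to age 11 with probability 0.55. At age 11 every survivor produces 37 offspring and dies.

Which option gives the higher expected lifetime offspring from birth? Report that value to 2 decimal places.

17.95

breed at age 10: R₀ = 0.76 × (14 + 0.26 × 37) = 0.76 × 23.6200 = 17.9512
delay to age 11: R₀ = 0.76 × (0.55 × 37) = 0.76 × 20.3500 = 15.4660
Higher: breed at age 10 (17.9512).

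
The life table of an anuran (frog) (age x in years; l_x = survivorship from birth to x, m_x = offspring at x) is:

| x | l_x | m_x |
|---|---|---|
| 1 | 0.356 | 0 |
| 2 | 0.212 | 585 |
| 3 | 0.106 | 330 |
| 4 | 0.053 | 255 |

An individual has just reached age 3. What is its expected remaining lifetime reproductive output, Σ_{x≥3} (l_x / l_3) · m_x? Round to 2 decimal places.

457.50

l_3 = 0.106. Conditional survival from age 3 to x is l_x / l_3.
  x=3: (0.106/0.106) × 330 = 330.0000
  x=4: (0.053/0.106) × 255 = 127.5000
Sum = 330.0000 + 127.5000 = 457.5000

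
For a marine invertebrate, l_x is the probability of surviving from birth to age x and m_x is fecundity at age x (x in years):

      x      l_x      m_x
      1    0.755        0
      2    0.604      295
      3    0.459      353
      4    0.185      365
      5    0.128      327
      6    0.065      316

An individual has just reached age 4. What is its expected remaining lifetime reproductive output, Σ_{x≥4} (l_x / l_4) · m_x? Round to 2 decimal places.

702.28

l_4 = 0.185. Conditional survival from age 4 to x is l_x / l_4.
  x=4: (0.185/0.185) × 365 = 365.0000
  x=5: (0.128/0.185) × 327 = 226.2486
  x=6: (0.065/0.185) × 316 = 111.0270
Sum = 365.0000 + 226.2486 + 111.0270 = 702.2757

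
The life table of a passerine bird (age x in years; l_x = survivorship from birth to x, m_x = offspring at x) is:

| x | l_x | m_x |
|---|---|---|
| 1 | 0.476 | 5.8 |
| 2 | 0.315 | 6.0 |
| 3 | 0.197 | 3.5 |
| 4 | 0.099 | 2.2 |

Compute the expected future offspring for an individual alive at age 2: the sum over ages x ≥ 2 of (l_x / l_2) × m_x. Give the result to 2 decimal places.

8.88

l_2 = 0.315. Conditional survival from age 2 to x is l_x / l_2.
  x=2: (0.315/0.315) × 6.0 = 6.0000
  x=3: (0.197/0.315) × 3.5 = 2.1889
  x=4: (0.099/0.315) × 2.2 = 0.6914
Sum = 6.0000 + 2.1889 + 0.6914 = 8.8803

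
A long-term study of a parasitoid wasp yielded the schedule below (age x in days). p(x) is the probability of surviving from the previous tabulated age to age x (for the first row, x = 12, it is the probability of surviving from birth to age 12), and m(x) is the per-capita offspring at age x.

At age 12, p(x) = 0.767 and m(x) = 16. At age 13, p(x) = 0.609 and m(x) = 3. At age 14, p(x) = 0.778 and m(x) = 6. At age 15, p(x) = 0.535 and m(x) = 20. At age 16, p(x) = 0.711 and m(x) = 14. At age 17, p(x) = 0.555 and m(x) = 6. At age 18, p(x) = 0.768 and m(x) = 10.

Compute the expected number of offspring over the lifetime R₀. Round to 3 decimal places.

Survivorship from birth: l_x = p_12·p_13·…·p_x.
  l_12 = 0.76700
  l_13 = 0.46710
  l_14 = 0.36341
  l_15 = 0.19442
  l_16 = 0.13823
  l_17 = 0.07672
  l_18 = 0.05892
R₀ = Σ l_x m(x):
  age 12: 0.76700 × 16 = 12.2720
  age 13: 0.46710 × 3 = 1.4013
  age 14: 0.36341 × 6 = 2.1805
  age 15: 0.19442 × 20 = 3.8884
  age 16: 0.13823 × 14 = 1.9352
  age 17: 0.07672 × 6 = 0.4603
  age 18: 0.05892 × 10 = 0.5892
R₀ = 12.2720 + 1.4013 + 2.1805 + 3.8884 + 1.9352 + 0.4603 + 0.5892 = 22.7269

22.727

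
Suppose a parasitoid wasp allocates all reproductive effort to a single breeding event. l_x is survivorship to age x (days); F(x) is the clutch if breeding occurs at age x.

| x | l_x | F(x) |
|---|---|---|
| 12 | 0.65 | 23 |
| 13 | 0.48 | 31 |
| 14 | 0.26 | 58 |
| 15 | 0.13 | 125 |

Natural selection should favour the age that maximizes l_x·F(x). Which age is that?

Expected offspring if breeding at age x = l_x × F(x):
  age 12: 0.65 × 23 = 14.950
  age 13: 0.48 × 31 = 14.880
  age 14: 0.26 × 58 = 15.080
  age 15: 0.13 × 125 = 16.250
Maximum at age 15 (16.250).

15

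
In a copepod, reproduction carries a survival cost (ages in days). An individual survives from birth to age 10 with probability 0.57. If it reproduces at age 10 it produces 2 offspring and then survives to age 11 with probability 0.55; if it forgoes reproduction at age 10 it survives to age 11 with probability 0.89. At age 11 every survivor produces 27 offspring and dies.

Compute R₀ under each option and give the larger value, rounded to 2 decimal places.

13.70

breed at age 10: R₀ = 0.57 × (2 + 0.55 × 27) = 0.57 × 16.8500 = 9.6045
delay to age 11: R₀ = 0.57 × (0.89 × 27) = 0.57 × 24.0300 = 13.6971
Higher: delay to age 11 (13.6971).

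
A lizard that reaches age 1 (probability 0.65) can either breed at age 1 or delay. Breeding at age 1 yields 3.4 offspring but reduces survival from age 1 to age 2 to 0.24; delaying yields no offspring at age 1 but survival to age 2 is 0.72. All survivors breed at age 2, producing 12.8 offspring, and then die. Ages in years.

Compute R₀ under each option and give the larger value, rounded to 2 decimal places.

breed at age 1: R₀ = 0.65 × (3.4 + 0.24 × 12.8) = 0.65 × 6.4720 = 4.2068
delay to age 2: R₀ = 0.65 × (0.72 × 12.8) = 0.65 × 9.2160 = 5.9904
Higher: delay to age 2 (5.9904).

5.99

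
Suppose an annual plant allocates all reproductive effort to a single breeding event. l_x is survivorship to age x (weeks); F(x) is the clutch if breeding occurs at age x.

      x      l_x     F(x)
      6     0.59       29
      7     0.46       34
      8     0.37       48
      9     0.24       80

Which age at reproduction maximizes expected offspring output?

Expected offspring if breeding at age x = l_x × F(x):
  age 6: 0.59 × 29 = 17.110
  age 7: 0.46 × 34 = 15.640
  age 8: 0.37 × 48 = 17.760
  age 9: 0.24 × 80 = 19.200
Maximum at age 9 (19.200).

9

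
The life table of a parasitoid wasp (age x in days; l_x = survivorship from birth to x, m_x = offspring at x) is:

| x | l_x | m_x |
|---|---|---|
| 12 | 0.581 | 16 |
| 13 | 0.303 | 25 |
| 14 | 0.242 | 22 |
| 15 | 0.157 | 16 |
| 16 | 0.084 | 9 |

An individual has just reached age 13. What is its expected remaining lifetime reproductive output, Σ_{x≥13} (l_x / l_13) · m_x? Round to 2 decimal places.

53.36

l_13 = 0.303. Conditional survival from age 13 to x is l_x / l_13.
  x=13: (0.303/0.303) × 25 = 25.0000
  x=14: (0.242/0.303) × 22 = 17.5710
  x=15: (0.157/0.303) × 16 = 8.2904
  x=16: (0.084/0.303) × 9 = 2.4950
Sum = 25.0000 + 17.5710 + 8.2904 + 2.4950 = 53.3564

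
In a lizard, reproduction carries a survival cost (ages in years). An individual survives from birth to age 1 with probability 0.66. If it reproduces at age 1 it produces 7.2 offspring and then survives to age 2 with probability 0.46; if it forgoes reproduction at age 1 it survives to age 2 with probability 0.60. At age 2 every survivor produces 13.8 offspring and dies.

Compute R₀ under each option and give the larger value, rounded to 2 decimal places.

breed at age 1: R₀ = 0.66 × (7.2 + 0.46 × 13.8) = 0.66 × 13.5480 = 8.9417
delay to age 2: R₀ = 0.66 × (0.60 × 13.8) = 0.66 × 8.2800 = 5.4648
Higher: breed at age 1 (8.9417).

8.94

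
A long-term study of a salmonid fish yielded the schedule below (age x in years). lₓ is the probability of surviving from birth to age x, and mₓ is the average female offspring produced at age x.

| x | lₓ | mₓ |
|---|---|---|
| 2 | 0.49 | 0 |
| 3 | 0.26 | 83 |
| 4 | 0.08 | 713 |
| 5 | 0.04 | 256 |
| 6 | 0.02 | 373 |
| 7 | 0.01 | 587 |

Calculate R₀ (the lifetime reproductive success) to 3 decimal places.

102.190

R₀ = Σ lₓ mₓ:
  age 2: 0.49 × 0 = 0.0000
  age 3: 0.26 × 83 = 21.5800
  age 4: 0.08 × 713 = 57.0400
  age 5: 0.04 × 256 = 10.2400
  age 6: 0.02 × 373 = 7.4600
  age 7: 0.01 × 587 = 5.8700
R₀ = 0.0000 + 21.5800 + 57.0400 + 10.2400 + 7.4600 + 5.8700 = 102.1900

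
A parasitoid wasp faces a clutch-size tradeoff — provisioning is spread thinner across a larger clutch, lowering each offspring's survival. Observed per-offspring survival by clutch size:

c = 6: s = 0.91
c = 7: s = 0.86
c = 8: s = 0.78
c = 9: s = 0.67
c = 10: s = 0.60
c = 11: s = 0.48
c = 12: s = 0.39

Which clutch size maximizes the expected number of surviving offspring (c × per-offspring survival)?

Expected surviving offspring = c × s(c):
  c=6: 6 × 0.91 = 5.460
  c=7: 7 × 0.86 = 6.020
  c=8: 8 × 0.78 = 6.240
  c=9: 9 × 0.67 = 6.030
  c=10: 10 × 0.60 = 6.000
  c=11: 11 × 0.48 = 5.280
  c=12: 12 × 0.39 = 4.680
Maximum at c = 8 (6.240 surviving offspring).

8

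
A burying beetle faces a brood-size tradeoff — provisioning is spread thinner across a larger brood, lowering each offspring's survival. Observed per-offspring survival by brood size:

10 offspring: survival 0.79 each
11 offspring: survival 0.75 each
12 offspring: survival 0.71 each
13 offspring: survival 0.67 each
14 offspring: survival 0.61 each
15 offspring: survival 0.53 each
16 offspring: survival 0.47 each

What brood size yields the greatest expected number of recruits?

13

Expected recruits = c × s(c):
  c=10: 10 × 0.79 = 7.900
  c=11: 11 × 0.75 = 8.250
  c=12: 12 × 0.71 = 8.520
  c=13: 13 × 0.67 = 8.710
  c=14: 14 × 0.61 = 8.540
  c=15: 15 × 0.53 = 7.950
  c=16: 16 × 0.47 = 7.520
Maximum at c = 13 (8.710 recruits).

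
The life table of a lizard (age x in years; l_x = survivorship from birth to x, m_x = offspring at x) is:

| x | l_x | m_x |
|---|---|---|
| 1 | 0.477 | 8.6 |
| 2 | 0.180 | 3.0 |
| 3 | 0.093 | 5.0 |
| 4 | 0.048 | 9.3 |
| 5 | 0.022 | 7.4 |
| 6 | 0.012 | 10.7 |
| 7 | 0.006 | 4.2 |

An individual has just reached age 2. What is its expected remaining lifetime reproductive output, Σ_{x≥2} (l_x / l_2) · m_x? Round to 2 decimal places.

l_2 = 0.180. Conditional survival from age 2 to x is l_x / l_2.
  x=2: (0.180/0.180) × 3.0 = 3.0000
  x=3: (0.093/0.180) × 5.0 = 2.5833
  x=4: (0.048/0.180) × 9.3 = 2.4800
  x=5: (0.022/0.180) × 7.4 = 0.9044
  x=6: (0.012/0.180) × 10.7 = 0.7133
  x=7: (0.006/0.180) × 4.2 = 0.1400
Sum = 3.0000 + 2.5833 + 2.4800 + 0.9044 + 0.7133 + 0.1400 = 9.8211

9.82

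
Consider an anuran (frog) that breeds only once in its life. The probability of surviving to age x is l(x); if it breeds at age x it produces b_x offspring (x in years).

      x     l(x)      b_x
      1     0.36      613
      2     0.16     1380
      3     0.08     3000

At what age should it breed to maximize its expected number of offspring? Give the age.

Expected offspring if breeding at age x = l(x) × b_x:
  age 1: 0.36 × 613 = 220.680
  age 2: 0.16 × 1380 = 220.800
  age 3: 0.08 × 3000 = 240.000
Maximum at age 3 (240.000).

3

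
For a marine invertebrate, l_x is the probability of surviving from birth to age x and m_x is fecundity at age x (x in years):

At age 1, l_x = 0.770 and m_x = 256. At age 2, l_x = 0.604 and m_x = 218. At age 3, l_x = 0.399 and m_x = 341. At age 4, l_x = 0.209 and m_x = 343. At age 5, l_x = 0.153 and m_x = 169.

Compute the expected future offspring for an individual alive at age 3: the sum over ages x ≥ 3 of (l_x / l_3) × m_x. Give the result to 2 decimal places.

585.47

l_3 = 0.399. Conditional survival from age 3 to x is l_x / l_3.
  x=3: (0.399/0.399) × 341 = 341.0000
  x=4: (0.209/0.399) × 343 = 179.6667
  x=5: (0.153/0.399) × 169 = 64.8045
Sum = 341.0000 + 179.6667 + 64.8045 = 585.4712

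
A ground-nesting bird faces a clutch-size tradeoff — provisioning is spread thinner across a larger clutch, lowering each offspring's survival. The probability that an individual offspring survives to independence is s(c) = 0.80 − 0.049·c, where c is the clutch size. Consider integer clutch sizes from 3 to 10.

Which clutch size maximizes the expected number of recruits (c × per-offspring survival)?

Expected recruits = c × s(c):
  c=3: 3 × 0.653 = 1.959
  c=4: 4 × 0.604 = 2.416
  c=5: 5 × 0.555 = 2.775
  c=6: 6 × 0.506 = 3.036
  c=7: 7 × 0.457 = 3.199
  c=8: 8 × 0.408 = 3.264
  c=9: 9 × 0.359 = 3.231
  c=10: 10 × 0.310 = 3.100
Maximum at c = 8 (3.264 recruits).

8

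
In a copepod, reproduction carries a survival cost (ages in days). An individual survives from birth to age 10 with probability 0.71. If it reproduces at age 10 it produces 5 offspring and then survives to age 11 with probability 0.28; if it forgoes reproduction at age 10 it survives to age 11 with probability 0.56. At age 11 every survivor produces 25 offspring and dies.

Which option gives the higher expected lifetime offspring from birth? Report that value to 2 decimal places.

9.94

breed at age 10: R₀ = 0.71 × (5 + 0.28 × 25) = 0.71 × 12.0000 = 8.5200
delay to age 11: R₀ = 0.71 × (0.56 × 25) = 0.71 × 14.0000 = 9.9400
Higher: delay to age 11 (9.9400).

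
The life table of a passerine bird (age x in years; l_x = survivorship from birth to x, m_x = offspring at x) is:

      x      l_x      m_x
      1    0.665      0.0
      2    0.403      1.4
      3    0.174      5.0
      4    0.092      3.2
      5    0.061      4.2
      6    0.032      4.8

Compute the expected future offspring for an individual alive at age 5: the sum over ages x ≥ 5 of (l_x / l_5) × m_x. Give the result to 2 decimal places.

l_5 = 0.061. Conditional survival from age 5 to x is l_x / l_5.
  x=5: (0.061/0.061) × 4.2 = 4.2000
  x=6: (0.032/0.061) × 4.8 = 2.5180
Sum = 4.2000 + 2.5180 = 6.7180

6.72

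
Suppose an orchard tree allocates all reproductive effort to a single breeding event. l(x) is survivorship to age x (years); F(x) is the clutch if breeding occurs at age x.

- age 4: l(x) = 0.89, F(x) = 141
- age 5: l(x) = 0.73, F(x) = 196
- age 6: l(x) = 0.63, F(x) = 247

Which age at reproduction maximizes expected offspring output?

Expected offspring if breeding at age x = l(x) × F(x):
  age 4: 0.89 × 141 = 125.490
  age 5: 0.73 × 196 = 143.080
  age 6: 0.63 × 247 = 155.610
Maximum at age 6 (155.610).

6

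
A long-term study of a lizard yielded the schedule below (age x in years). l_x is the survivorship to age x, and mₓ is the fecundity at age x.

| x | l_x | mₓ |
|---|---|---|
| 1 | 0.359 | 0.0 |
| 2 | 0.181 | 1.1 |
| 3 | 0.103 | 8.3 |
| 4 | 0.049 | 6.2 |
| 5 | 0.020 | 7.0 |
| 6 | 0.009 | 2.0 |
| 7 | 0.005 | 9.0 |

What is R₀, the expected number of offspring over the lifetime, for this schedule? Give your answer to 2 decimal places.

1.56

R₀ = Σ l_x mₓ:
  age 1: 0.359 × 0.0 = 0.0000
  age 2: 0.181 × 1.1 = 0.1991
  age 3: 0.103 × 8.3 = 0.8549
  age 4: 0.049 × 6.2 = 0.3038
  age 5: 0.020 × 7.0 = 0.1400
  age 6: 0.009 × 2.0 = 0.0180
  age 7: 0.005 × 9.0 = 0.0450
R₀ = 0.0000 + 0.1991 + 0.8549 + 0.3038 + 0.1400 + 0.0180 + 0.0450 = 1.5608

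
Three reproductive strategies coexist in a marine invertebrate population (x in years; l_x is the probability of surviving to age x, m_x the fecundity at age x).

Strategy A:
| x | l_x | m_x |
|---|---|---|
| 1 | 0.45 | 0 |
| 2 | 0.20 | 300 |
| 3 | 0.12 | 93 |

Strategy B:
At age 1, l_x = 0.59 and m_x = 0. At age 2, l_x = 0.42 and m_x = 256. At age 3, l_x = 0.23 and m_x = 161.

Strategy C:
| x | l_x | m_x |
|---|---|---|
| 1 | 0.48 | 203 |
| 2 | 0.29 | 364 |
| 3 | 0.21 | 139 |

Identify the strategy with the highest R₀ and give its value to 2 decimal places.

Strategy A: R₀ = 0.45×0 + 0.20×300 + 0.12×93 = 71.1600
Strategy B: R₀ = 0.59×0 + 0.42×256 + 0.23×161 = 144.5500
Strategy C: R₀ = 0.48×203 + 0.29×364 + 0.21×139 = 232.1900
Highest R₀: strategy C with 232.1900.

232.19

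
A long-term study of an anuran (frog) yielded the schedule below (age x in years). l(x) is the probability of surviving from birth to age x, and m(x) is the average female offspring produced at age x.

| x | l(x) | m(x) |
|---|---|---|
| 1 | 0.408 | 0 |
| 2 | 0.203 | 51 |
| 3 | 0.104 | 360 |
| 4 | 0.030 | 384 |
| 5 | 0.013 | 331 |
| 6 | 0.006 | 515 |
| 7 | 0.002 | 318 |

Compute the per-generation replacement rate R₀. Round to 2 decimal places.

R₀ = Σ l(x) m(x):
  age 1: 0.408 × 0 = 0.0000
  age 2: 0.203 × 51 = 10.3530
  age 3: 0.104 × 360 = 37.4400
  age 4: 0.030 × 384 = 11.5200
  age 5: 0.013 × 331 = 4.3030
  age 6: 0.006 × 515 = 3.0900
  age 7: 0.002 × 318 = 0.6360
R₀ = 0.0000 + 10.3530 + 37.4400 + 11.5200 + 4.3030 + 3.0900 + 0.6360 = 67.3420

67.34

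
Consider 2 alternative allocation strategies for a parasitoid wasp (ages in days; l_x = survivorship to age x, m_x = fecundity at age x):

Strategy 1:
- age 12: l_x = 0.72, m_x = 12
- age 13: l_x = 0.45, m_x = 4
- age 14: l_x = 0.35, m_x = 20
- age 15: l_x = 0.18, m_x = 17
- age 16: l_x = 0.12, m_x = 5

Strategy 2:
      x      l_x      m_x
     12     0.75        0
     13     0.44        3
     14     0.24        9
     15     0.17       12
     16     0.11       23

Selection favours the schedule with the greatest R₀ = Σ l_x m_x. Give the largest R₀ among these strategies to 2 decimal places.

Strategy 1: R₀ = 0.72×12 + 0.45×4 + 0.35×20 + 0.18×17 + 0.12×5 = 21.1000
Strategy 2: R₀ = 0.75×0 + 0.44×3 + 0.24×9 + 0.17×12 + 0.11×23 = 8.0500
Highest R₀: strategy 1 with 21.1000.

21.10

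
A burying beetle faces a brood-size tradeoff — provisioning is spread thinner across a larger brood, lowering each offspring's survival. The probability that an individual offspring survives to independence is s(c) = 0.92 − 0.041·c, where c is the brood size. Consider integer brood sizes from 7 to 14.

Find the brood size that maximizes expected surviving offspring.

Expected surviving offspring = c × s(c):
  c=7: 7 × 0.633 = 4.431
  c=8: 8 × 0.592 = 4.736
  c=9: 9 × 0.551 = 4.959
  c=10: 10 × 0.510 = 5.100
  c=11: 11 × 0.469 = 5.159
  c=12: 12 × 0.428 = 5.136
  c=13: 13 × 0.387 = 5.031
  c=14: 14 × 0.346 = 4.844
Maximum at c = 11 (5.159 surviving offspring).

11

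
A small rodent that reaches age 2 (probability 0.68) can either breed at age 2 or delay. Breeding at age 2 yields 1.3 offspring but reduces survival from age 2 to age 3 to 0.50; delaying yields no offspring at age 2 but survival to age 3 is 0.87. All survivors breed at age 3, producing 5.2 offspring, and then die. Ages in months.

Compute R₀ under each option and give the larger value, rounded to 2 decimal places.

3.08

breed at age 2: R₀ = 0.68 × (1.3 + 0.50 × 5.2) = 0.68 × 3.9000 = 2.6520
delay to age 3: R₀ = 0.68 × (0.87 × 5.2) = 0.68 × 4.5240 = 3.0763
Higher: delay to age 3 (3.0763).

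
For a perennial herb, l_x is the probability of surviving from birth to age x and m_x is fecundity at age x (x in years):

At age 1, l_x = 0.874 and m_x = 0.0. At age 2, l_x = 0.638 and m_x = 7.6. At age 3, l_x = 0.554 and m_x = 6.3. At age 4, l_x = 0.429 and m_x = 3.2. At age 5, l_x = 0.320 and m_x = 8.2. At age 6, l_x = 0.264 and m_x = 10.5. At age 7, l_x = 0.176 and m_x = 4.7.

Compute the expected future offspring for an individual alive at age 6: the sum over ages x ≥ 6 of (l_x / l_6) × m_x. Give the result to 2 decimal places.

l_6 = 0.264. Conditional survival from age 6 to x is l_x / l_6.
  x=6: (0.264/0.264) × 10.5 = 10.5000
  x=7: (0.176/0.264) × 4.7 = 3.1333
Sum = 10.5000 + 3.1333 = 13.6333

13.63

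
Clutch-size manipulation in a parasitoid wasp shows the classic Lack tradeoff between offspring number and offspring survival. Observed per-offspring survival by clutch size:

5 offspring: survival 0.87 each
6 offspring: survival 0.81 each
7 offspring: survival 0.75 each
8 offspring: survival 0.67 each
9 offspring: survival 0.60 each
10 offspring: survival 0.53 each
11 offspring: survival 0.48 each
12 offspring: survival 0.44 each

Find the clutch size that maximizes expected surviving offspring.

9

Expected surviving offspring = c × s(c):
  c=5: 5 × 0.87 = 4.350
  c=6: 6 × 0.81 = 4.860
  c=7: 7 × 0.75 = 5.250
  c=8: 8 × 0.67 = 5.360
  c=9: 9 × 0.60 = 5.400
  c=10: 10 × 0.53 = 5.300
  c=11: 11 × 0.48 = 5.280
  c=12: 12 × 0.44 = 5.280
Maximum at c = 9 (5.400 surviving offspring).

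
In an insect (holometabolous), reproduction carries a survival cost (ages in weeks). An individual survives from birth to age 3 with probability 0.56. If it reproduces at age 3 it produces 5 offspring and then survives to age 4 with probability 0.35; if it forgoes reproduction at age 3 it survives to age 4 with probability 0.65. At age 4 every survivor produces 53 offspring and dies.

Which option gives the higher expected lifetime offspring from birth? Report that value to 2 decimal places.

19.29

breed at age 3: R₀ = 0.56 × (5 + 0.35 × 53) = 0.56 × 23.5500 = 13.1880
delay to age 4: R₀ = 0.56 × (0.65 × 53) = 0.56 × 34.4500 = 19.2920
Higher: delay to age 4 (19.2920).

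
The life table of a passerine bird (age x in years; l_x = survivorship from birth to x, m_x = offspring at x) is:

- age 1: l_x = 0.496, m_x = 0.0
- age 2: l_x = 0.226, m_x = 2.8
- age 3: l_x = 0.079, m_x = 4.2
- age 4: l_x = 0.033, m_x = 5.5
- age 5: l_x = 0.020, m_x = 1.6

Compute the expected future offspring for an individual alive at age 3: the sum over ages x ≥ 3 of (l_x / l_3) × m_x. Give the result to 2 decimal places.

l_3 = 0.079. Conditional survival from age 3 to x is l_x / l_3.
  x=3: (0.079/0.079) × 4.2 = 4.2000
  x=4: (0.033/0.079) × 5.5 = 2.2975
  x=5: (0.020/0.079) × 1.6 = 0.4051
Sum = 4.2000 + 2.2975 + 0.4051 = 6.9025

6.90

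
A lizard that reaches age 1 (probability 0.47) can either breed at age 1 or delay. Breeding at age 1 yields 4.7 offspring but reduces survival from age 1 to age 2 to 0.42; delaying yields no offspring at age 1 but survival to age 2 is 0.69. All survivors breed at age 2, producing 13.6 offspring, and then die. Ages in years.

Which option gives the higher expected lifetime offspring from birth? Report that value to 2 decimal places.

4.89

breed at age 1: R₀ = 0.47 × (4.7 + 0.42 × 13.6) = 0.47 × 10.4120 = 4.8936
delay to age 2: R₀ = 0.47 × (0.69 × 13.6) = 0.47 × 9.3840 = 4.4105
Higher: breed at age 1 (4.8936).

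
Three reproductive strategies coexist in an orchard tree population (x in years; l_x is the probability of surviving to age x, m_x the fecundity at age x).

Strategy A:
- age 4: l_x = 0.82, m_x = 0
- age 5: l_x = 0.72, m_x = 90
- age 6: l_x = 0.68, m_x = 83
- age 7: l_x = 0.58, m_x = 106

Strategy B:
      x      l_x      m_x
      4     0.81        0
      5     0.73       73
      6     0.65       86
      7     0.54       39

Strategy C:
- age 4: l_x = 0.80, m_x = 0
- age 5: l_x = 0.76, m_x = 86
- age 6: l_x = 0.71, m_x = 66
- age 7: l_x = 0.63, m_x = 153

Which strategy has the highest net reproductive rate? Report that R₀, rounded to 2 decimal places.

208.61

Strategy A: R₀ = 0.82×0 + 0.72×90 + 0.68×83 + 0.58×106 = 182.7200
Strategy B: R₀ = 0.81×0 + 0.73×73 + 0.65×86 + 0.54×39 = 130.2500
Strategy C: R₀ = 0.80×0 + 0.76×86 + 0.71×66 + 0.63×153 = 208.6100
Highest R₀: strategy C with 208.6100.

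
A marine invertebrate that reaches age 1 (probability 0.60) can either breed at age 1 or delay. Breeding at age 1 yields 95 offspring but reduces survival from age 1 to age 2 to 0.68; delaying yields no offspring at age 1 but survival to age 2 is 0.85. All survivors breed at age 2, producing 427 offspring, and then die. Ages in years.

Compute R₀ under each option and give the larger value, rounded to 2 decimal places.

breed at age 1: R₀ = 0.60 × (95 + 0.68 × 427) = 0.60 × 385.3600 = 231.2160
delay to age 2: R₀ = 0.60 × (0.85 × 427) = 0.60 × 362.9500 = 217.7700
Higher: breed at age 1 (231.2160).

231.22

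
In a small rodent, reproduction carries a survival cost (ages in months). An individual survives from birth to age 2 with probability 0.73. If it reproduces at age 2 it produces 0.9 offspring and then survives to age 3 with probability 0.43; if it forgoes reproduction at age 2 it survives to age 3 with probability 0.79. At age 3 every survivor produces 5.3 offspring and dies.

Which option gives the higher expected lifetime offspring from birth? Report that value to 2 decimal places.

3.06

breed at age 2: R₀ = 0.73 × (0.9 + 0.43 × 5.3) = 0.73 × 3.1790 = 2.3207
delay to age 3: R₀ = 0.73 × (0.79 × 5.3) = 0.73 × 4.1870 = 3.0565
Higher: delay to age 3 (3.0565).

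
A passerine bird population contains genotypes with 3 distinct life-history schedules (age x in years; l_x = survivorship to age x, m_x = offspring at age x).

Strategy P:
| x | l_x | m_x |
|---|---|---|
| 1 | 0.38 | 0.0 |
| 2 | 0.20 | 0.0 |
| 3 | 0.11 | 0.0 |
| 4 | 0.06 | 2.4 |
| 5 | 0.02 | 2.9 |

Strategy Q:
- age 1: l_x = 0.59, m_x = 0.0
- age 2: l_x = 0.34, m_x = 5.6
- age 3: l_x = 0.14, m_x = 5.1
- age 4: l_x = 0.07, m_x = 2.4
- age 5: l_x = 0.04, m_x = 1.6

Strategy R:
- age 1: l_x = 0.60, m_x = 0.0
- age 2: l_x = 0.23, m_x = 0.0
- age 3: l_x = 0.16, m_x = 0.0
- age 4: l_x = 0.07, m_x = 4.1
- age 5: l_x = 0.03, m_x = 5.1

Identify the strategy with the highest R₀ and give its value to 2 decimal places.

2.85

Strategy P: R₀ = 0.38×0.0 + 0.20×0.0 + 0.11×0.0 + 0.06×2.4 + 0.02×2.9 = 0.2020
Strategy Q: R₀ = 0.59×0.0 + 0.34×5.6 + 0.14×5.1 + 0.07×2.4 + 0.04×1.6 = 2.8500
Strategy R: R₀ = 0.60×0.0 + 0.23×0.0 + 0.16×0.0 + 0.07×4.1 + 0.03×5.1 = 0.4400
Highest R₀: strategy Q with 2.8500.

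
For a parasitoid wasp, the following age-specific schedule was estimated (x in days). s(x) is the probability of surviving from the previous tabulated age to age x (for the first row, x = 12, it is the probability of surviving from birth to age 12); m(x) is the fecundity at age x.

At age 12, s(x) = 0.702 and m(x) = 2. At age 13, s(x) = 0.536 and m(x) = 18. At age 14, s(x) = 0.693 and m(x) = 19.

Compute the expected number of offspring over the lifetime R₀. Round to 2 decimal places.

Survivorship from birth: l_x = s_12·s_13·…·s_x.
  l_12 = 0.70200
  l_13 = 0.37627
  l_14 = 0.26076
R₀ = Σ l_x m(x):
  age 12: 0.70200 × 2 = 1.4040
  age 13: 0.37627 × 18 = 6.7729
  age 14: 0.26076 × 19 = 4.9544
R₀ = 1.4040 + 6.7729 + 4.9544 = 13.1313

13.13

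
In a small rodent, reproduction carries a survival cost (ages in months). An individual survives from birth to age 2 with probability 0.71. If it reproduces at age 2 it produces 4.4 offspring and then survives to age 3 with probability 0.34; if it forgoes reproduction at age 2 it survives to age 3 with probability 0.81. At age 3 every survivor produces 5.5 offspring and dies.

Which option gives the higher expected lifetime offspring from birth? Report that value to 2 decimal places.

breed at age 2: R₀ = 0.71 × (4.4 + 0.34 × 5.5) = 0.71 × 6.2700 = 4.4517
delay to age 3: R₀ = 0.71 × (0.81 × 5.5) = 0.71 × 4.4550 = 3.1630
Higher: breed at age 2 (4.4517).

4.45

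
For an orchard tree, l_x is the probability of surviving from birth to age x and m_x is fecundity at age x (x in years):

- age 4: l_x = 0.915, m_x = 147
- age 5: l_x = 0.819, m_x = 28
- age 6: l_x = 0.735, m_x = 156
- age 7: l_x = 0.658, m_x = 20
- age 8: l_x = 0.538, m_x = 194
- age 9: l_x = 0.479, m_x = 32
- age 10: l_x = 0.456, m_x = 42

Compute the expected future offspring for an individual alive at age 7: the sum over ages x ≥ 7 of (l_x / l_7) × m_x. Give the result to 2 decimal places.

l_7 = 0.658. Conditional survival from age 7 to x is l_x / l_7.
  x=7: (0.658/0.658) × 20 = 20.0000
  x=8: (0.538/0.658) × 194 = 158.6201
  x=9: (0.479/0.658) × 32 = 23.2948
  x=10: (0.456/0.658) × 42 = 29.1064
Sum = 20.0000 + 158.6201 + 23.2948 + 29.1064 = 231.0213

231.02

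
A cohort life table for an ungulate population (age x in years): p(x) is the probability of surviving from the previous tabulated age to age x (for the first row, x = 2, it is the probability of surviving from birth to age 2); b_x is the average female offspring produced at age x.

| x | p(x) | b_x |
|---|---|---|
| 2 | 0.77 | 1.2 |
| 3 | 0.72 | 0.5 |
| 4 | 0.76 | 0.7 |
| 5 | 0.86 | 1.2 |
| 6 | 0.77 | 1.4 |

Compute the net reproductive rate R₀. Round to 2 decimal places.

Survivorship from birth: l_x = p_2·p_3·…·p_x.
  l_2 = 0.77000
  l_3 = 0.55440
  l_4 = 0.42134
  l_5 = 0.36236
  l_6 = 0.27901
R₀ = Σ l_x b_x:
  age 2: 0.77000 × 1.2 = 0.9240
  age 3: 0.55440 × 0.5 = 0.2772
  age 4: 0.42134 × 0.7 = 0.2949
  age 5: 0.36236 × 1.2 = 0.4348
  age 6: 0.27901 × 1.4 = 0.3906
R₀ = 0.9240 + 0.2772 + 0.2949 + 0.4348 + 0.3906 = 2.3216

2.32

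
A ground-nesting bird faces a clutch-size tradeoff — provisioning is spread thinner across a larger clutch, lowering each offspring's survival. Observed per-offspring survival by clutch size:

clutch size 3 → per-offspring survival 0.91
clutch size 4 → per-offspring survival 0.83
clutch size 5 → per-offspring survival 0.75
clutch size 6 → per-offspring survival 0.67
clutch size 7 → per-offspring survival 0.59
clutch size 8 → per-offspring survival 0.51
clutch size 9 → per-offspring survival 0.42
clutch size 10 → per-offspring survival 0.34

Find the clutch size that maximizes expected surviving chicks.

Expected surviving chicks = c × s(c):
  c=3: 3 × 0.91 = 2.730
  c=4: 4 × 0.83 = 3.320
  c=5: 5 × 0.75 = 3.750
  c=6: 6 × 0.67 = 4.020
  c=7: 7 × 0.59 = 4.130
  c=8: 8 × 0.51 = 4.080
  c=9: 9 × 0.42 = 3.780
  c=10: 10 × 0.34 = 3.400
Maximum at c = 7 (4.130 surviving chicks).

7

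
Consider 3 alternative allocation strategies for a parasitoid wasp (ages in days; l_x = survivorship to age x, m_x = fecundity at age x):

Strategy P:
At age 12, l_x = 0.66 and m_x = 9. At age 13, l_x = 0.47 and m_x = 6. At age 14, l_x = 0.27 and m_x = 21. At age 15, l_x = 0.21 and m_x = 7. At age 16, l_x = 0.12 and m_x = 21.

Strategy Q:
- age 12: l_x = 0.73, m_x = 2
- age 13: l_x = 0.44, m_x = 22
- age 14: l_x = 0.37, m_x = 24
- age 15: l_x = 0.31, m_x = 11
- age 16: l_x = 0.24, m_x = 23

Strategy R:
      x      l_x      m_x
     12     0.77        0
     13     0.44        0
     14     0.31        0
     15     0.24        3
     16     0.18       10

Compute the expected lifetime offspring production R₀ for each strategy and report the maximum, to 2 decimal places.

Strategy P: R₀ = 0.66×9 + 0.47×6 + 0.27×21 + 0.21×7 + 0.12×21 = 18.4200
Strategy Q: R₀ = 0.73×2 + 0.44×22 + 0.37×24 + 0.31×11 + 0.24×23 = 28.9500
Strategy R: R₀ = 0.77×0 + 0.44×0 + 0.31×0 + 0.24×3 + 0.18×10 = 2.5200
Highest R₀: strategy Q with 28.9500.

28.95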